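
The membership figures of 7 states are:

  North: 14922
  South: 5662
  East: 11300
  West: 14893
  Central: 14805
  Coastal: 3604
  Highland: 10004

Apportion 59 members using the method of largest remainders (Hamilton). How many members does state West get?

12

Standard divisor: 75190 ÷ 59 ≈ 1274.407.
Standard quotas: North 11.7090, South 4.4429, East 8.8669, West 11.6862, Central 11.6172, Coastal 2.8280, Highland 7.8499.
Lower quotas: North 11, South 4, East 8, West 11, Central 11, Coastal 2, Highland 7 (sum 54, leaving 5 seats).
Remainders in descending order: East 0.8669, Highland 0.8499, Coastal 0.8280, North 0.7090, West 0.6862, Central 0.6172, South 0.4429.
Largest remainders: East, Highland, Coastal, North, West receive the extra seats.
West receives 12.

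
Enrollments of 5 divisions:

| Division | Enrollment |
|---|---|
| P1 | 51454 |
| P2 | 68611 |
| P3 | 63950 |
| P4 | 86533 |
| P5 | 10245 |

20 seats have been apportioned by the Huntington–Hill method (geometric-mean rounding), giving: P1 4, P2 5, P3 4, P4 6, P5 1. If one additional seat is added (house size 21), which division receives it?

P3

Priority for the next seat is population ÷ (√(s·(s+1))).
Priorities: P1 11505.464, P2 12526.597, P3 14299.655, P4 13352.332, P5 7244.309.
Highest priority: P3.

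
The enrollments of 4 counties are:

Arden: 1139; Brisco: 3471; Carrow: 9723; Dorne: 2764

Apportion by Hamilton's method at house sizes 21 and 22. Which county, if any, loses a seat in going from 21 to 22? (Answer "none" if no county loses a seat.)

At 21 seats: Arden 2, Brisco 4, Carrow 12, Dorne 3.
At 22 seats: Arden 1, Brisco 4, Carrow 13, Dorne 4.
Arden drops from 2 to 1.

Arden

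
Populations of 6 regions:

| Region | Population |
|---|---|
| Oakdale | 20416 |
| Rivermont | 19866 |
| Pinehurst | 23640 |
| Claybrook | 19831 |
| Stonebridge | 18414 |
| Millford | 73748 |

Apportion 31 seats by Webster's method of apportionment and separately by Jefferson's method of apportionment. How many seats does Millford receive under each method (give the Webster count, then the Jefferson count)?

13 and 14

Webster: Oakdale 4, Rivermont 4, Pinehurst 4, Claybrook 3, Stonebridge 3, Millford 13.
Jefferson: Oakdale 4, Rivermont 3, Pinehurst 4, Claybrook 3, Stonebridge 3, Millford 14.
Millford gets 13 under Webster and 14 under Jefferson.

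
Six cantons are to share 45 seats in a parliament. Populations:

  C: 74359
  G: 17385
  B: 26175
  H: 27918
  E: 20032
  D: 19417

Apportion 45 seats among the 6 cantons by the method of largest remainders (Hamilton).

Standard divisor: 185286 ÷ 45 ≈ 4117.467.
Standard quotas: C 18.0594, G 4.2223, B 6.3571, H 6.7804, E 4.8651, D 4.7158.
Lower quotas: C 18, G 4, B 6, H 6, E 4, D 4 (sum 42, leaving 3 seats).
Remainders in descending order: E 0.8651, H 0.7804, D 0.7158, B 0.3571, G 0.2223, C 0.0594.
Largest remainders: E, H, D receive the extra seats.

C: 18; G: 4; B: 6; H: 7; E: 5; D: 5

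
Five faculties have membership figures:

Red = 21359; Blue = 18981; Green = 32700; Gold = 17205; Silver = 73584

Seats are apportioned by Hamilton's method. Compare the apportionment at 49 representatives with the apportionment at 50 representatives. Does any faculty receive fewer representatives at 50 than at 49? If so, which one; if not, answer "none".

none

At 49 seats: Red 6, Blue 6, Green 10, Gold 5, Silver 22.
At 50 seats: Red 7, Blue 6, Green 10, Gold 5, Silver 22.
No faculty's allocation decreased.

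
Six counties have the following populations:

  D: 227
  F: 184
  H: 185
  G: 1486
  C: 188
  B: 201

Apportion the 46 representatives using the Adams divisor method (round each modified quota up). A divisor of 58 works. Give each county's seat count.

With modified divisor 58: modified quotas D 3.914, F 3.172, H 3.190, G 25.621, C 3.241, B 3.466.
Rounding up: D 4, F 4, H 4, G 26, C 4, B 4 (total 46).

D 4, F 4, H 4, G 26, C 4, B 4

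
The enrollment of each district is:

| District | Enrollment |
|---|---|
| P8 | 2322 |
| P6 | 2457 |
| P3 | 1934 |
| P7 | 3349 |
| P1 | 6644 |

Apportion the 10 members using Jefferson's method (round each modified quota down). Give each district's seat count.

P8 1; P6 1; P3 1; P7 2; P1 5

Standard divisor 16706/10 ≈ 1670.6; standard quotas: P8 1.390, P6 1.471, P3 1.158, P7 2.005, P1 3.977.
Rounding down gives 1, 1, 1, 2, 3 = 8 seats, so the divisor must be adjusted.
With modified divisor 1300: modified quotas P8 1.786, P6 1.890, P3 1.488, P7 2.576, P1 5.111.
Rounding down: P8 1, P6 1, P3 1, P7 2, P1 5 (total 10).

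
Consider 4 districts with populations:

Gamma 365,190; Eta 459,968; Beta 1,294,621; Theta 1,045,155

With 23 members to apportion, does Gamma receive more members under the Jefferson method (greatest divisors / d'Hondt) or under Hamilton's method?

Jefferson: Gamma 2, Eta 3, Beta 10, Theta 8.
Hamilton: Gamma 3, Eta 3, Beta 9, Theta 8.
Gamma gets 2 under Jefferson and 3 under Hamilton.

Hamilton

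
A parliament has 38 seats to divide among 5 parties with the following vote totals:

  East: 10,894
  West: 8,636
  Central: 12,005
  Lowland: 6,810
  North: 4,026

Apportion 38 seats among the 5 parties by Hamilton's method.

East 10, West 8, Central 11, Lowland 6, North 3

Standard divisor: 42371 ÷ 38 ≈ 1115.026.
Standard quotas: East 9.7702, West 7.7451, Central 10.7666, Lowland 6.1075, North 3.6107.
Lower quotas: East 9, West 7, Central 10, Lowland 6, North 3 (sum 35, leaving 3 seats).
Remainders in descending order: East 0.7702, Central 0.7666, West 0.7451, North 0.6107, Lowland 0.1075.
The surplus seats go to East, Central, West.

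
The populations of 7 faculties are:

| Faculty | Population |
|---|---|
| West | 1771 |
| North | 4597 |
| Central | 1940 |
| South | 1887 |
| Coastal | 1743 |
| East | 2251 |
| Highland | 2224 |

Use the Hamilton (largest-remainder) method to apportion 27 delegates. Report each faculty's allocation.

West 3, North 7, Central 3, South 3, Coastal 3, East 4, Highland 4

Total 16413; standard divisor 16413/27 ≈ 607.889.
Standard quotas: West 2.913, North 7.562, Central 3.191, South 3.104, Coastal 2.867, East 3.703, Highland 3.659.
Lower quotas: West 2, North 7, Central 3, South 3, Coastal 2, East 3, Highland 3 (sum 23, leaving 4 seats).
Remainders in descending order: West 0.913, Coastal 0.867, East 0.703, Highland 0.659, North 0.562, Central 0.191, South 0.104.
The surplus seats go to West, Coastal, East, Highland.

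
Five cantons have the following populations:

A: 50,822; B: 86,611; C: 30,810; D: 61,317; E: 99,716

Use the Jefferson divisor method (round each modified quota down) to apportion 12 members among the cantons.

A 2, B 3, C 1, D 2, E 4

Standard divisor 329276/12 ≈ 27439.667; standard quotas: A 1.852, B 3.156, C 1.123, D 2.235, E 3.634.
Rounding down gives 1, 3, 1, 2, 3 = 10 seats, so the divisor must be adjusted.
With modified divisor 23300: modified quotas A 2.181, B 3.717, C 1.322, D 2.632, E 4.280.
Rounding down: A 2, B 3, C 1, D 2, E 4 (total 12).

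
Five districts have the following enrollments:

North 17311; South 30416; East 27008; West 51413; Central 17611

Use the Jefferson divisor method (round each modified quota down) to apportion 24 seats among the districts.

North: 3; South: 5; East: 4; West: 9; Central: 3

Standard divisor 143759/24 ≈ 5989.958; standard quotas: North 2.890, South 5.078, East 4.509, West 8.583, Central 2.940.
Rounding down gives 2, 5, 4, 8, 2 = 21 seats, so the divisor must be adjusted.
With modified divisor 5600: modified quotas North 3.091, South 5.431, East 4.823, West 9.181, Central 3.145.
Rounding down: North 3, South 5, East 4, West 9, Central 3 (total 24).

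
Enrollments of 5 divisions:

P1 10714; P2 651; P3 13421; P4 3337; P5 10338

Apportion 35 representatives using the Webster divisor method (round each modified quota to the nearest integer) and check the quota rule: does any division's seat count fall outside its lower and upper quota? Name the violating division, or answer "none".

none

Standard quotas: P1 9.750, P2 0.592, P3 12.213, P4 3.037, P5 9.408.
Webster allocation: P1 10, P2 1, P3 12, P4 3, P5 9.
Every allocation lies between the lower and upper quota.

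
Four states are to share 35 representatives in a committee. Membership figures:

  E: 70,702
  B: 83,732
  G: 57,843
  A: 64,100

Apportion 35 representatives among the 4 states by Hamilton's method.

Standard divisor: 276377 ÷ 35 ≈ 7896.486.
Standard quotas: E 8.9536, B 10.6037, G 7.3252, A 8.1175.
Lower quotas: E 8, B 10, G 7, A 8 (sum 33, leaving 2 seats).
Remainders in descending order: E 0.9536, B 0.6037, G 0.3252, A 0.1175.
Largest remainders: E, B receive the extra seats.

E 9, B 11, G 7, A 8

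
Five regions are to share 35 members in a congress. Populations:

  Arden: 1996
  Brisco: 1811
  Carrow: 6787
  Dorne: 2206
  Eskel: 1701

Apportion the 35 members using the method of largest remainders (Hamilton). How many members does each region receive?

Standard divisor: 14501 ÷ 35 ≈ 414.314.
Standard quotas: Arden 4.8176, Brisco 4.3711, Carrow 16.3813, Dorne 5.3245, Eskel 4.1056.
Lower quotas: Arden 4, Brisco 4, Carrow 16, Dorne 5, Eskel 4 (sum 33, leaving 2 seats).
Remainders in descending order: Arden 0.8176, Carrow 0.3813, Brisco 0.3711, Dorne 0.3245, Eskel 0.1056.
The surplus seats go to Arden, Carrow.

Arden 5; Brisco 4; Carrow 17; Dorne 5; Eskel 4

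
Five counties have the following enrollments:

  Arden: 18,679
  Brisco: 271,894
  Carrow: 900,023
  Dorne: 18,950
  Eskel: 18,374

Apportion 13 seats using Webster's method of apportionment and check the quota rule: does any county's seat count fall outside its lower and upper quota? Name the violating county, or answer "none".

Standard quotas: Arden 0.198, Brisco 2.879, Carrow 9.529, Dorne 0.201, Eskel 0.195.
Webster allocation: Arden 0, Brisco 3, Carrow 10, Dorne 0, Eskel 0.
Every allocation lies between the lower and upper quota.

none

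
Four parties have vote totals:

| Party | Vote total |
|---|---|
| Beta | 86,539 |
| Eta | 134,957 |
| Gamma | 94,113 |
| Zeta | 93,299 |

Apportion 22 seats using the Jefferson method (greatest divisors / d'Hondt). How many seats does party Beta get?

Standard divisor 408908/22 ≈ 18586.727; standard quotas: Beta 4.656, Eta 7.261, Gamma 5.063, Zeta 5.020.
Rounding down gives 4, 7, 5, 5 = 21 seats, so the divisor must be adjusted.
With modified divisor 17100: modified quotas Beta 5.061, Eta 7.892, Gamma 5.504, Zeta 5.456.
Rounding down: Beta 5, Eta 7, Gamma 5, Zeta 5 (total 22).
Beta receives 5.

5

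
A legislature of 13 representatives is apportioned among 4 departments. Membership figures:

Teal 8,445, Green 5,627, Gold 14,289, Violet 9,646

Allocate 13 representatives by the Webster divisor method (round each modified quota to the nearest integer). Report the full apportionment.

Standard divisor 38007/13 ≈ 2923.615; standard quotas: Teal 2.889, Green 1.925, Gold 4.887, Violet 3.299.
Rounding to the nearest integer gives Teal 3, Green 2, Gold 5, Violet 3 — total 13, matching the house size, so no adjustment is needed.

Teal=3; Green=2; Gold=5; Violet=3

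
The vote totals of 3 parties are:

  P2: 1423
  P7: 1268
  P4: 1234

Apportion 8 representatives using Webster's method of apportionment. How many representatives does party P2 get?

3

Standard divisor 3925/8 ≈ 490.625; standard quotas: P2 2.900, P7 2.584, P4 2.515.
Rounding to the nearest integer gives 3, 3, 3 = 9 seats, so the divisor must be adjusted.
With modified divisor 500: modified quotas P2 2.846, P7 2.536, P4 2.468.
Rounding to the nearest integer: P2 3, P7 3, P4 2 (total 8).
P2 receives 3.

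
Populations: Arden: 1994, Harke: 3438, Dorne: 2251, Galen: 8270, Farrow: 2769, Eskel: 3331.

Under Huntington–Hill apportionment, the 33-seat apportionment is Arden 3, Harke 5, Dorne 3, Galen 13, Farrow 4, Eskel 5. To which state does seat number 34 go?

Priority for the next seat is population ÷ (√(s·(s+1))).
Priorities: Arden 575.618, Harke 627.690, Dorne 649.808, Galen 613.013, Farrow 619.167, Eskel 608.155.
Highest priority: Dorne.

Dorne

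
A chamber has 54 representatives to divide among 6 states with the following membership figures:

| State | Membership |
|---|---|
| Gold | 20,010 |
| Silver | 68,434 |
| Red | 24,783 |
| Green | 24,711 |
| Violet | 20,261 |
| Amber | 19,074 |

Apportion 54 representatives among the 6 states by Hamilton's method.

Total 177273; standard divisor 177273/54 ≈ 3282.833.
Standard quotas: Gold 6.0953, Silver 20.8460, Red 7.5493, Green 7.5273, Violet 6.1718, Amber 5.8102.
Lower quotas: Gold 6, Silver 20, Red 7, Green 7, Violet 6, Amber 5 (sum 51, leaving 3 seats).
Remainders in descending order: Silver 0.8460, Amber 0.8102, Red 0.5493, Green 0.5273, Violet 0.1718, Gold 0.0953.
The surplus seats go to Silver, Amber, Red.

Gold 6, Silver 21, Red 8, Green 7, Violet 6, Amber 6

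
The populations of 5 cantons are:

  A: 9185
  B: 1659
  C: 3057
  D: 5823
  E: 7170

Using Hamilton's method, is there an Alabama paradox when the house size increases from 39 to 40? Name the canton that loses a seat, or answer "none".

C

At 39 seats: A 13, B 2, C 5, D 9, E 10.
At 40 seats: A 14, B 2, C 4, D 9, E 11.
C drops from 5 to 4.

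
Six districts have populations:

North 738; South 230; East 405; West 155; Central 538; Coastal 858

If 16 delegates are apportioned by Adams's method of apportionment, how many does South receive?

2

Standard divisor 2924/16 ≈ 182.75; standard quotas: North 4.038, South 1.259, East 2.216, West 0.848, Central 2.944, Coastal 4.695.
Rounding up gives 5, 2, 3, 1, 3, 5 = 19 seats, so the divisor must be adjusted.
With modified divisor 220: modified quotas North 3.355, South 1.045, East 1.841, West 0.705, Central 2.445, Coastal 3.900.
Rounding up: North 4, South 2, East 2, West 1, Central 3, Coastal 4 (total 16).
South receives 2.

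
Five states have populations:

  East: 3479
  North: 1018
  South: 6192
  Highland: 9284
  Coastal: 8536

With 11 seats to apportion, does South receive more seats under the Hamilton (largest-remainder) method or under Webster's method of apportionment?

Webster

Hamilton: East 1, North 1, South 2, Highland 4, Coastal 3.
Webster: East 1, North 0, South 3, Highland 4, Coastal 3.
South gets 2 under Hamilton and 3 under Webster.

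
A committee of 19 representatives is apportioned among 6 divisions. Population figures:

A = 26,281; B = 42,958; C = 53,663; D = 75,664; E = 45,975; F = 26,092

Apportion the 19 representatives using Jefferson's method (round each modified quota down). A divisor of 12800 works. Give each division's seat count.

A 2, B 3, C 4, D 5, E 3, F 2

With modified divisor 12800: modified quotas A 2.053, B 3.356, C 4.192, D 5.911, E 3.592, F 2.038.
Rounding down: A 2, B 3, C 4, D 5, E 3, F 2 (total 19).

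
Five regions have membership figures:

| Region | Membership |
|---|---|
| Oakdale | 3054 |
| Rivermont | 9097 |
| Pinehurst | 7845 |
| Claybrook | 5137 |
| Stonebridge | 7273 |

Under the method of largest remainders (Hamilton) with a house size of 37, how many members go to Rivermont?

10

Standard divisor: 32406 ÷ 37 ≈ 875.838.
Standard quotas: Oakdale 3.4869, Rivermont 10.3866, Pinehurst 8.9571, Claybrook 5.8652, Stonebridge 8.3040.
Lower quotas: Oakdale 3, Rivermont 10, Pinehurst 8, Claybrook 5, Stonebridge 8 (sum 34, leaving 3 seats).
Remainders in descending order: Pinehurst 0.9571, Claybrook 0.8652, Oakdale 0.4869, Rivermont 0.3866, Stonebridge 0.3040.
Largest remainders: Pinehurst, Claybrook, Oakdale receive the extra seats.
Rivermont receives 10.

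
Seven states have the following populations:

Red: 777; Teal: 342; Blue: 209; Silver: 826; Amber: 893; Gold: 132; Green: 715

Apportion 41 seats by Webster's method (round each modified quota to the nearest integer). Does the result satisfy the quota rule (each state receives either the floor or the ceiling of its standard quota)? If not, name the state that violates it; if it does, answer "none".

none

Standard quotas: Red 8.181, Teal 3.601, Blue 2.201, Silver 8.697, Amber 9.402, Gold 1.390, Green 7.528.
Webster allocation: Red 8, Teal 4, Blue 2, Silver 9, Amber 9, Gold 1, Green 8.
Every allocation lies between the lower and upper quota.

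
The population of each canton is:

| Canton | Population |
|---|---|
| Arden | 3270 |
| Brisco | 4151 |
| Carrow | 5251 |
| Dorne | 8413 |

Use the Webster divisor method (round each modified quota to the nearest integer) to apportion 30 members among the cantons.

Arden=5; Brisco=6; Carrow=7; Dorne=12

Standard divisor 21085/30 ≈ 702.833; standard quotas: Arden 4.653, Brisco 5.906, Carrow 7.471, Dorne 11.970.
Rounding to the nearest integer gives Arden 5, Brisco 6, Carrow 7, Dorne 12 — total 30, matching the house size, so no adjustment is needed.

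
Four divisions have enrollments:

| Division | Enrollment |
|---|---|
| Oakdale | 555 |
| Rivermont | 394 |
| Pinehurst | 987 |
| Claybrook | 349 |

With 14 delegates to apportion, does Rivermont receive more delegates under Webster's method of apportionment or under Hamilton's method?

Hamilton

Webster: Oakdale 4, Rivermont 2, Pinehurst 6, Claybrook 2.
Hamilton: Oakdale 3, Rivermont 3, Pinehurst 6, Claybrook 2.
Rivermont gets 2 under Webster and 3 under Hamilton.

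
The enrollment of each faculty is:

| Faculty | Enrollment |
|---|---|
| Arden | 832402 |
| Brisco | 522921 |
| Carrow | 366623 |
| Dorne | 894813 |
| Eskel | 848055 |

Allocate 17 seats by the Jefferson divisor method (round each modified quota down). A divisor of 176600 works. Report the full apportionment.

With modified divisor 176600: modified quotas Arden 4.713, Brisco 2.961, Carrow 2.076, Dorne 5.067, Eskel 4.802.
Rounding down: Arden 4, Brisco 2, Carrow 2, Dorne 5, Eskel 4 (total 17).

Arden=4, Brisco=2, Carrow=2, Dorne=5, Eskel=4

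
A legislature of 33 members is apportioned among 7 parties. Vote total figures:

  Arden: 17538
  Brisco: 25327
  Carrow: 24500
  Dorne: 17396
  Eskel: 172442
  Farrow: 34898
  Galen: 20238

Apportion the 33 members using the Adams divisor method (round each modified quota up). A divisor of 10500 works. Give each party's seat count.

Arden=2, Brisco=3, Carrow=3, Dorne=2, Eskel=17, Farrow=4, Galen=2

With modified divisor 10500: modified quotas Arden 1.670, Brisco 2.412, Carrow 2.333, Dorne 1.657, Eskel 16.423, Farrow 3.324, Galen 1.927.
Rounding up: Arden 2, Brisco 3, Carrow 3, Dorne 2, Eskel 17, Farrow 4, Galen 2 (total 33).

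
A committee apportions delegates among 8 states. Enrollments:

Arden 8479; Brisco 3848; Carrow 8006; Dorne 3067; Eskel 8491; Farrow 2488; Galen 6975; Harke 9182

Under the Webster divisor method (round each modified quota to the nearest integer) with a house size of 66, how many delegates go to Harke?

12

Standard divisor 50536/66 ≈ 765.697; standard quotas: Arden 11.074, Brisco 5.025, Carrow 10.456, Dorne 4.006, Eskel 11.089, Farrow 3.249, Galen 9.109, Harke 11.992.
Rounding to the nearest integer gives 11, 5, 10, 4, 11, 3, 9, 12 = 65 seats, so the divisor must be adjusted.
With modified divisor 750: modified quotas Arden 11.305, Brisco 5.131, Carrow 10.675, Dorne 4.089, Eskel 11.321, Farrow 3.317, Galen 9.300, Harke 12.243.
Rounding to the nearest integer: Arden 11, Brisco 5, Carrow 11, Dorne 4, Eskel 11, Farrow 3, Galen 9, Harke 12 (total 66).
Harke receives 12.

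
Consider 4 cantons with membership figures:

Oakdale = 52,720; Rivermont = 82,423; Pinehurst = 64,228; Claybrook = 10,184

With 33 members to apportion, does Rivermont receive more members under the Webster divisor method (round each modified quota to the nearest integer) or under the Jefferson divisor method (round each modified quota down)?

Jefferson

Webster: Oakdale 8, Rivermont 13, Pinehurst 10, Claybrook 2.
Jefferson: Oakdale 8, Rivermont 14, Pinehurst 10, Claybrook 1.
Rivermont gets 13 under Webster and 14 under Jefferson.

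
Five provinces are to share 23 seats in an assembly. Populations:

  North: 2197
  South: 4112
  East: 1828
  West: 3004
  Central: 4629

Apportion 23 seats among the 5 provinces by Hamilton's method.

Standard divisor: 15770 ÷ 23 ≈ 685.652.
Standard quotas: North 3.204, South 5.997, East 2.666, West 4.381, Central 6.751.
Lower quotas: North 3, South 5, East 2, West 4, Central 6 (sum 20, leaving 3 seats).
Remainders in descending order: South 0.997, Central 0.751, East 0.666, West 0.381, North 0.204.
Largest remainders: South, Central, East receive the extra seats.

North 3, South 6, East 3, West 4, Central 7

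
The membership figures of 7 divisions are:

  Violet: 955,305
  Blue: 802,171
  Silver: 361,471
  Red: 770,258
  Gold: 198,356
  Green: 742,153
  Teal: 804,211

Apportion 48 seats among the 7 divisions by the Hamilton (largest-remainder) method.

Violet: 10, Blue: 8, Silver: 4, Red: 8, Gold: 2, Green: 8, Teal: 8

Total 4633925; standard divisor 4633925/48 ≈ 96540.104.
Standard quotas: Violet 9.8954, Blue 8.3092, Silver 3.7443, Red 7.9786, Gold 2.0546, Green 7.6875, Teal 8.3303.
Lower quotas: Violet 9, Blue 8, Silver 3, Red 7, Gold 2, Green 7, Teal 8 (sum 44, leaving 4 seats).
Remainders in descending order: Red 0.9786, Violet 0.8954, Silver 0.7443, Green 0.6875, Teal 0.3303, Blue 0.3092, Gold 0.0546.
Largest remainders: Red, Violet, Silver, Green receive the extra seats.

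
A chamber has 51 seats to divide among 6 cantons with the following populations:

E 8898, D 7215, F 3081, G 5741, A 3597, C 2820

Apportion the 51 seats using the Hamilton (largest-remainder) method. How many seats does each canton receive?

E=14; D=12; F=5; G=9; A=6; C=5

Total 31352; standard divisor 31352/51 ≈ 614.745.
Standard quotas: E 14.4743, D 11.7366, F 5.0118, G 9.3388, A 5.8512, C 4.5873.
Lower quotas: E 14, D 11, F 5, G 9, A 5, C 4 (sum 48, leaving 3 seats).
Remainders in descending order: A 0.8512, D 0.7366, C 0.5873, E 0.4743, G 0.3388, F 0.0118.
The surplus seats go to A, D, C.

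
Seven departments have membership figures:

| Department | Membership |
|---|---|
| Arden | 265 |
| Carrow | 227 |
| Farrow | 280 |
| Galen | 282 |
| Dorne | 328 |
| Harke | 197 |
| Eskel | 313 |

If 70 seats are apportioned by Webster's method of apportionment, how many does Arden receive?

Standard divisor 1892/70 ≈ 27.029; standard quotas: Arden 9.804, Carrow 8.399, Farrow 10.359, Galen 10.433, Dorne 12.135, Harke 7.289, Eskel 11.580.
Rounding to the nearest integer gives 10, 8, 10, 10, 12, 7, 12 = 69 seats, so the divisor must be adjusted.
With modified divisor 26.8: modified quotas Arden 9.888, Carrow 8.470, Farrow 10.448, Galen 10.522, Dorne 12.239, Harke 7.351, Eskel 11.679.
Rounding to the nearest integer: Arden 10, Carrow 8, Farrow 10, Galen 11, Dorne 12, Harke 7, Eskel 12 (total 70).
Arden receives 10.

10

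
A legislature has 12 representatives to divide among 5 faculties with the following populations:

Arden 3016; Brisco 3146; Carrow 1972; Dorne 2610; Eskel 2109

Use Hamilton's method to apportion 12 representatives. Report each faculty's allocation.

Arden 3, Brisco 3, Carrow 2, Dorne 2, Eskel 2

Total 12853; standard divisor 12853/12 ≈ 1071.083.
Standard quotas: Arden 2.816, Brisco 2.937, Carrow 1.841, Dorne 2.437, Eskel 1.969.
Lower quotas: Arden 2, Brisco 2, Carrow 1, Dorne 2, Eskel 1 (sum 8, leaving 4 seats).
Remainders in descending order: Eskel 0.969, Brisco 0.937, Carrow 0.841, Arden 0.816, Dorne 0.437.
The surplus seats go to Eskel, Brisco, Carrow, Arden.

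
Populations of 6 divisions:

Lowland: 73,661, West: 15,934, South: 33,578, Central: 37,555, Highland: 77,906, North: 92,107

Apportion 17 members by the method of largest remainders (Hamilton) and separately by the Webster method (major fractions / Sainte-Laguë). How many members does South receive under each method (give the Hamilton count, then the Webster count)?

1 and 2

Hamilton: Lowland 4, West 1, South 1, Central 2, Highland 4, North 5.
Webster: Lowland 4, West 1, South 2, Central 2, Highland 4, North 4.
South gets 1 under Hamilton and 2 under Webster.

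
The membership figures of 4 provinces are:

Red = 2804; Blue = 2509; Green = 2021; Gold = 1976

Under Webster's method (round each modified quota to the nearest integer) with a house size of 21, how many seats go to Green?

Standard divisor 9310/21 ≈ 443.333; standard quotas: Red 6.325, Blue 5.659, Green 4.559, Gold 4.457.
Rounding to the nearest integer gives Red 6, Blue 6, Green 5, Gold 4 — total 21, matching the house size, so no adjustment is needed.
Green receives 5.

5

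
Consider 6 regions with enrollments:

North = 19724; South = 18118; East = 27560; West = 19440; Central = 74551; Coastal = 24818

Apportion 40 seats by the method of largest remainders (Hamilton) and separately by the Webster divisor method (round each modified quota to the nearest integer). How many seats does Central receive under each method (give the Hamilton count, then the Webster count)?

16 and 17

Hamilton: North 4, South 4, East 6, West 4, Central 16, Coastal 6.
Webster: North 4, South 4, East 6, West 4, Central 17, Coastal 5.
Central gets 16 under Hamilton and 17 under Webster.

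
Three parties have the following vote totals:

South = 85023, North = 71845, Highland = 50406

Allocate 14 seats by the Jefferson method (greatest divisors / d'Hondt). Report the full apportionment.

Standard divisor 207274/14 ≈ 14805.286; standard quotas: South 5.743, North 4.853, Highland 3.405.
Rounding down gives 5, 4, 3 = 12 seats, so the divisor must be adjusted.
With modified divisor 13400: modified quotas South 6.345, North 5.362, Highland 3.762.
Rounding down: South 6, North 5, Highland 3 (total 14).

South: 6, North: 5, Highland: 3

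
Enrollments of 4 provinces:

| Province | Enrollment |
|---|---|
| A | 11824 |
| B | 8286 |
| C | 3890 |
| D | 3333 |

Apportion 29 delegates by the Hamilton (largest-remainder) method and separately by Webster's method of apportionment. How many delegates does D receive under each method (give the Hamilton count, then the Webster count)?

3 and 4

Hamilton: A 13, B 9, C 4, D 3.
Webster: A 12, B 9, C 4, D 4.
D gets 3 under Hamilton and 4 under Webster.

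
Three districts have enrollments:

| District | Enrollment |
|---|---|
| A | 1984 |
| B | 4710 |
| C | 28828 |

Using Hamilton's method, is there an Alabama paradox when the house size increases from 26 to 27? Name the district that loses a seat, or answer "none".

At 26 seats: A 2, B 3, C 21.
At 27 seats: A 1, B 4, C 22.
A drops from 2 to 1.

A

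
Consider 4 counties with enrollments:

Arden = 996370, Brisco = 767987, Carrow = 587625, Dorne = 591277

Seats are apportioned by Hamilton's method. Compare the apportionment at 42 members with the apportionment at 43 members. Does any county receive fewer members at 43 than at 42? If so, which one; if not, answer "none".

At 42 seats: Arden 14, Brisco 11, Carrow 8, Dorne 9.
At 43 seats: Arden 14, Brisco 11, Carrow 9, Dorne 9.
No county's allocation decreased.

none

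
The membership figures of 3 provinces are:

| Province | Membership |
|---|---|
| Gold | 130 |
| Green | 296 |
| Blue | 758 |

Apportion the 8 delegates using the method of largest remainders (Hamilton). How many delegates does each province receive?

Gold=1; Green=2; Blue=5

Total 1184; standard divisor 1184/8 = 148.
Standard quotas: Gold 0.878, Green 2.000, Blue 5.122.
Lower quotas: Gold 0, Green 2, Blue 5 (sum 7, leaving 1 seat).
Remainders in descending order: Gold 0.878, Blue 0.122, Green 0.000.
The surplus seat goes to Gold.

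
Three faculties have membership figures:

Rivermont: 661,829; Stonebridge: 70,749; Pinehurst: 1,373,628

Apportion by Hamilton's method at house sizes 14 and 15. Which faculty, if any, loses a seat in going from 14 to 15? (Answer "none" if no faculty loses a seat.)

At 14 seats: Rivermont 4, Stonebridge 1, Pinehurst 9.
At 15 seats: Rivermont 5, Stonebridge 0, Pinehurst 10.
Stonebridge drops from 1 to 0.

Stonebridge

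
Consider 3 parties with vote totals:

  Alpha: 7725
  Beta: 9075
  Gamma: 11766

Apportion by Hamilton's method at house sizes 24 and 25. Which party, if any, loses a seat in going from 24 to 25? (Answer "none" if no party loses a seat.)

none

At 24 seats: Alpha 6, Beta 8, Gamma 10.
At 25 seats: Alpha 7, Beta 8, Gamma 10.
No party's allocation decreased.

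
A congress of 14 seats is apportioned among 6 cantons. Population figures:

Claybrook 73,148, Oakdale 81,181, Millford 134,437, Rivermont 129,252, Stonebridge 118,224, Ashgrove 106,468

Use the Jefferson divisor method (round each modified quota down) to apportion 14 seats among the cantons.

Claybrook 1, Oakdale 2, Millford 3, Rivermont 3, Stonebridge 3, Ashgrove 2

Standard divisor 642710/14 ≈ 45907.857; standard quotas: Claybrook 1.593, Oakdale 1.768, Millford 2.928, Rivermont 2.815, Stonebridge 2.575, Ashgrove 2.319.
Rounding down gives 1, 1, 2, 2, 2, 2 = 10 seats, so the divisor must be adjusted.
With modified divisor 38000: modified quotas Claybrook 1.925, Oakdale 2.136, Millford 3.538, Rivermont 3.401, Stonebridge 3.111, Ashgrove 2.802.
Rounding down: Claybrook 1, Oakdale 2, Millford 3, Rivermont 3, Stonebridge 3, Ashgrove 2 (total 14).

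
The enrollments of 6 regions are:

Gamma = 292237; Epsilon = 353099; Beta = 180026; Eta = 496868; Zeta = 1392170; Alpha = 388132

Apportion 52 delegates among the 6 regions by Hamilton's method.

The standard divisor is 3102532/52 ≈ 59664.077.
Standard quotas: Gamma 4.8980, Epsilon 5.9181, Beta 3.0173, Eta 8.3278, Zeta 23.3335, Alpha 6.5053.
Lower quotas: Gamma 4, Epsilon 5, Beta 3, Eta 8, Zeta 23, Alpha 6 (sum 49, leaving 3 seats).
Remainders in descending order: Epsilon 0.9181, Gamma 0.8980, Alpha 0.5053, Zeta 0.3335, Eta 0.3278, Beta 0.0173.
Largest remainders: Epsilon, Gamma, Alpha receive the extra seats.

Gamma 5; Epsilon 6; Beta 3; Eta 8; Zeta 23; Alpha 7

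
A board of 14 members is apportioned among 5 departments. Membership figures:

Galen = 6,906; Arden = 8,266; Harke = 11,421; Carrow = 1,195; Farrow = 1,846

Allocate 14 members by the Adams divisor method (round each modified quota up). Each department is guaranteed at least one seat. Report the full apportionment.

Standard divisor 29634/14 ≈ 2116.714; standard quotas: Galen 3.263, Arden 3.905, Harke 5.396, Carrow 0.565, Farrow 0.872.
Rounding up gives 4, 4, 6, 1, 1 = 16 seats, so the divisor must be adjusted.
With modified divisor 2500: modified quotas Galen 2.762, Arden 3.306, Harke 4.568, Carrow 0.478, Farrow 0.738.
Rounding up: Galen 3, Arden 4, Harke 5, Carrow 1, Farrow 1 (total 14).

Galen 3, Arden 4, Harke 5, Carrow 1, Farrow 1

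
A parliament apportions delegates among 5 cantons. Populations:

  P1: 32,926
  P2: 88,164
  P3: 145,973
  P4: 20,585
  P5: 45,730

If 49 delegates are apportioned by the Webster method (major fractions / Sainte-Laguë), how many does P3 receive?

21

Standard divisor 333378/49 ≈ 6803.633; standard quotas: P1 4.839, P2 12.958, P3 21.455, P4 3.026, P5 6.721.
Rounding to the nearest integer gives P1 5, P2 13, P3 21, P4 3, P5 7 — total 49, matching the house size, so no adjustment is needed.
P3 receives 21.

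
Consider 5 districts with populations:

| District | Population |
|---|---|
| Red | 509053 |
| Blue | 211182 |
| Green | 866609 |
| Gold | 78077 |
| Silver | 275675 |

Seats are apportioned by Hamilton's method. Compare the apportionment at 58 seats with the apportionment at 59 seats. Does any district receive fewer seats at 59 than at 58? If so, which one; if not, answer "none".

Gold

At 58 seats: Red 15, Blue 6, Green 26, Gold 3, Silver 8.
At 59 seats: Red 16, Blue 7, Green 26, Gold 2, Silver 8.
Gold drops from 3 to 2.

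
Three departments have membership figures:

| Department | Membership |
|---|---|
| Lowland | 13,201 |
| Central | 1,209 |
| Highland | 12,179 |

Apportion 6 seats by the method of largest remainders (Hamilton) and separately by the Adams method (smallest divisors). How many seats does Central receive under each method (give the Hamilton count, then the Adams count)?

0 and 1

Hamilton: Lowland 3, Central 0, Highland 3.
Adams: Lowland 3, Central 1, Highland 2.
Central gets 0 under Hamilton and 1 under Adams.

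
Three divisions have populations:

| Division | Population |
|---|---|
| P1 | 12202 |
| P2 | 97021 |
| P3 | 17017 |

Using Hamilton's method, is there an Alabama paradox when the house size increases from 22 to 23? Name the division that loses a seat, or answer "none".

At 22 seats: P1 2, P2 17, P3 3.
At 23 seats: P1 2, P2 18, P3 3.
No division's allocation decreased.

none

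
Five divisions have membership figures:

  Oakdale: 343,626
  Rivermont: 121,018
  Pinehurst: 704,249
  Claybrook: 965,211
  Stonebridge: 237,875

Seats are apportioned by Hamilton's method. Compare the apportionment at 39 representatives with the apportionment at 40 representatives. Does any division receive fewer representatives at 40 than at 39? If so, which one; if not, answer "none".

none

At 39 seats: Oakdale 6, Rivermont 2, Pinehurst 11, Claybrook 16, Stonebridge 4.
At 40 seats: Oakdale 6, Rivermont 2, Pinehurst 12, Claybrook 16, Stonebridge 4.
No division's allocation decreased.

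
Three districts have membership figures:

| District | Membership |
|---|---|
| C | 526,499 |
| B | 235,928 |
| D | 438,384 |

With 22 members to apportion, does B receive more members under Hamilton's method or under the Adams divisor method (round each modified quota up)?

Hamilton: C 10, B 4, D 8.
Adams: C 9, B 5, D 8.
B gets 4 under Hamilton and 5 under Adams.

Adams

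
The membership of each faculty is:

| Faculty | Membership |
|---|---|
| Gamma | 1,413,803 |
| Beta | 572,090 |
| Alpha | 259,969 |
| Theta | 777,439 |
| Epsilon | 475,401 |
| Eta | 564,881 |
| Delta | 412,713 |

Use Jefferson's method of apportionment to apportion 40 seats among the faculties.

Standard divisor 4476296/40 ≈ 111907.4; standard quotas: Gamma 12.634, Beta 5.112, Alpha 2.323, Theta 6.947, Epsilon 4.248, Eta 5.048, Delta 3.688.
Rounding down gives 12, 5, 2, 6, 4, 5, 3 = 37 seats, so the divisor must be adjusted.
With modified divisor 102100: modified quotas Gamma 13.847, Beta 5.603, Alpha 2.546, Theta 7.614, Epsilon 4.656, Eta 5.533, Delta 4.042.
Rounding down: Gamma 13, Beta 5, Alpha 2, Theta 7, Epsilon 4, Eta 5, Delta 4 (total 40).

Gamma=13; Beta=5; Alpha=2; Theta=7; Epsilon=4; Eta=5; Delta=4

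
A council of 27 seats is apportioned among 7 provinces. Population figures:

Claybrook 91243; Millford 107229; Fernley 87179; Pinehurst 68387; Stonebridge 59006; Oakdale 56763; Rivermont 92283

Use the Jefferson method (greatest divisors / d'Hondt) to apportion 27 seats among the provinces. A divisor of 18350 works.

With modified divisor 18350: modified quotas Claybrook 4.972, Millford 5.844, Fernley 4.751, Pinehurst 3.727, Stonebridge 3.216, Oakdale 3.093, Rivermont 5.029.
Rounding down: Claybrook 4, Millford 5, Fernley 4, Pinehurst 3, Stonebridge 3, Oakdale 3, Rivermont 5 (total 27).

Claybrook: 4, Millford: 5, Fernley: 4, Pinehurst: 3, Stonebridge: 3, Oakdale: 3, Rivermont: 5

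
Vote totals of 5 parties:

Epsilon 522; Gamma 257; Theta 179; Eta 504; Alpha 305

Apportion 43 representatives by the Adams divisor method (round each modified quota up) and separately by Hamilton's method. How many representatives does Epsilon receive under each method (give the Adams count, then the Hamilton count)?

12 and 13

Adams: Epsilon 12, Gamma 6, Theta 5, Eta 12, Alpha 8.
Hamilton: Epsilon 13, Gamma 6, Theta 4, Eta 12, Alpha 8.
Epsilon gets 12 under Adams and 13 under Hamilton.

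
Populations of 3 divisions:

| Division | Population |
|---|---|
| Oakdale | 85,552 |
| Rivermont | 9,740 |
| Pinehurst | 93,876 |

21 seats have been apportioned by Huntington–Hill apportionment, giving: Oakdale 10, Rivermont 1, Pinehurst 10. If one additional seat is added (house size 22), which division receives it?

Pinehurst

Priority for the next seat is population ÷ (√(s·(s+1))).
Priorities: Oakdale 8157.063, Rivermont 6887.220, Pinehurst 8950.725.
Highest priority: Pinehurst.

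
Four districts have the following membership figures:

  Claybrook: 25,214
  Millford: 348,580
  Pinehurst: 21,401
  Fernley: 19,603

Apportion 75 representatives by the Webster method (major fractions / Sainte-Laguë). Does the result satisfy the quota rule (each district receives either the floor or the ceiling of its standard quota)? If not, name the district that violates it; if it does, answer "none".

Millford

Standard quotas: Claybrook 4.559, Millford 63.027, Pinehurst 3.870, Fernley 3.544.
Webster allocation: Claybrook 5, Millford 62, Pinehurst 4, Fernley 4.
Millford has quota 63.027 (lower 63, upper 64) but receives 62 — outside the quota interval.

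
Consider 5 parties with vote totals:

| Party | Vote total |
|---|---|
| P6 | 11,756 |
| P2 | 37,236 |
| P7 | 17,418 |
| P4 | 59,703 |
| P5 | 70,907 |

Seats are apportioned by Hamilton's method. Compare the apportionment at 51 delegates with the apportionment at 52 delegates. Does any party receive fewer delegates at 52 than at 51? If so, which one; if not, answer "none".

P7

At 51 seats: P6 3, P2 10, P7 5, P4 15, P5 18.
At 52 seats: P6 3, P2 10, P7 4, P4 16, P5 19.
P7 drops from 5 to 4.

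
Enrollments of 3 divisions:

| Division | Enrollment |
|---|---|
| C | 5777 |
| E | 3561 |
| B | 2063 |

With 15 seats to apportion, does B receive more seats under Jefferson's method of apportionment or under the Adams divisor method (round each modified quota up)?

Jefferson: C 8, E 5, B 2.
Adams: C 7, E 5, B 3.
B gets 2 under Jefferson and 3 under Adams.

Adams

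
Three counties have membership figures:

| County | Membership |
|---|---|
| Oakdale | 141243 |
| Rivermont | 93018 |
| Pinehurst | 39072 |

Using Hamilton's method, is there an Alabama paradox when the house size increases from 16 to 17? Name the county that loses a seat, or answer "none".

none

At 16 seats: Oakdale 8, Rivermont 6, Pinehurst 2.
At 17 seats: Oakdale 9, Rivermont 6, Pinehurst 2.
No county's allocation decreased.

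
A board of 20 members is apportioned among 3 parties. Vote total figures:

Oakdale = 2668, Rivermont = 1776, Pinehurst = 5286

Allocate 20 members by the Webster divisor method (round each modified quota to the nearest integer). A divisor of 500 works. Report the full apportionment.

Oakdale=5; Rivermont=4; Pinehurst=11

With modified divisor 500: modified quotas Oakdale 5.336, Rivermont 3.552, Pinehurst 10.572.
Rounding to the nearest integer: Oakdale 5, Rivermont 4, Pinehurst 11 (total 20).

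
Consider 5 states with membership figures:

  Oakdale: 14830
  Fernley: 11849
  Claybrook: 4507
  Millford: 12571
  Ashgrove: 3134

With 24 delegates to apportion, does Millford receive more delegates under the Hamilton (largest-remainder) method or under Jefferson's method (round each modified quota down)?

Jefferson

Hamilton: Oakdale 8, Fernley 6, Claybrook 2, Millford 6, Ashgrove 2.
Jefferson: Oakdale 8, Fernley 6, Claybrook 2, Millford 7, Ashgrove 1.
Millford gets 6 under Hamilton and 7 under Jefferson.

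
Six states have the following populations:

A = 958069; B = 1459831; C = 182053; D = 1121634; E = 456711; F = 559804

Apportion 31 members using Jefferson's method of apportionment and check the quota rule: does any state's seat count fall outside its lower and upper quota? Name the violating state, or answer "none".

Standard quotas: A 6.268, B 9.551, C 1.191, D 7.339, E 2.988, F 3.663.
Jefferson allocation: A 6, B 10, C 1, D 8, E 3, F 3.
Every allocation lies between the lower and upper quota.

none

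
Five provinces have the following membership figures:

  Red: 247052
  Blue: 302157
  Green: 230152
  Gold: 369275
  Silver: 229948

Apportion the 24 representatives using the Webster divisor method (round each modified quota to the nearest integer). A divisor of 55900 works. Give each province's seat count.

With modified divisor 55900: modified quotas Red 4.420, Blue 5.405, Green 4.117, Gold 6.606, Silver 4.114.
Rounding to the nearest integer: Red 4, Blue 5, Green 4, Gold 7, Silver 4 (total 24).

Red 4; Blue 5; Green 4; Gold 7; Silver 4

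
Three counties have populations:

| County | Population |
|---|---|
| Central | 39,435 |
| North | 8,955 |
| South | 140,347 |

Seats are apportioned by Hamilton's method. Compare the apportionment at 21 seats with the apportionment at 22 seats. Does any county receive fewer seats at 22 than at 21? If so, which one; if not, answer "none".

At 21 seats: Central 4, North 1, South 16.
At 22 seats: Central 5, North 1, South 16.
No county's allocation decreased.

none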